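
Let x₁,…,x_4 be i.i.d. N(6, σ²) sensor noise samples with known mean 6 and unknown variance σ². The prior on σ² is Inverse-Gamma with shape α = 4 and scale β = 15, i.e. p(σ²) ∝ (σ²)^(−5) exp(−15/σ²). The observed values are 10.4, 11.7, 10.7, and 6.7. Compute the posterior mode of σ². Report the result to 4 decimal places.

Sum of squared deviations about the known mean: SS = (10.4−6)² + (11.7−6)² + (10.7−6)² + (6.7−6)² = 74.43.
The Normal likelihood contributes (σ²)^(−n/2) exp(−SS/(2σ²)), so the posterior is Inverse-Gamma(α + n/2, β + SS/2) = Inverse-Gamma(6, 52.215).
The mode of Inverse-Gamma(a, b) is b/(a+1) = 52.215/7 ≈ 7.4593.

σ̂²_MAP = 7.4593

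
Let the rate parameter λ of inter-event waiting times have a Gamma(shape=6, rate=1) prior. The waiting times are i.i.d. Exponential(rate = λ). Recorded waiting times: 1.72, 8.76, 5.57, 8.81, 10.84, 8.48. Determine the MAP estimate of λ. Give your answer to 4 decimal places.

λ̂_MAP = 0.2435

The Exponential(rate=λ) likelihood is ∝ λ^n e^(−λΣtᵢ). Here n = 6 and Σtᵢ = 1.72 + 8.76 + 5.57 + 8.81 + 10.84 + 8.48 = 44.18.
Posterior ∝ λ^5e^(−1λ) · λ^6e^(−44.18λ) = λ^11e^(−45.18λ), i.e. Gamma(12, 45.18).
Mode = (a−1)/b = 11/45.18 ≈ 0.2435.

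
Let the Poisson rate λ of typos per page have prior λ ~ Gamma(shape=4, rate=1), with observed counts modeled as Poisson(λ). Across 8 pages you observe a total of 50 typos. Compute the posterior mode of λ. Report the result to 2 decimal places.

Σxᵢ = 50, n = 8.
Posterior ∝ λ^3e^(−1λ) · λ^50e^(−8λ) = λ^53e^(−9λ), i.e. Gamma(shape=54, rate=9).
The mode of a Gamma(a, b) with a ≥ 1 (shape–rate) is (a−1)/b = 53/9 ≈ 5.89.

λ̂_MAP = 5.89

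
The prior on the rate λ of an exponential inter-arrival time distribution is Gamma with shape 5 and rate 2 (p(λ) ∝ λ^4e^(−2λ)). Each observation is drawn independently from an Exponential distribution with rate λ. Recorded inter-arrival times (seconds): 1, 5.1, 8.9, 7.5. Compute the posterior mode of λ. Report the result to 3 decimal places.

λ̂_MAP = 0.327

The Exponential(rate=λ) likelihood is ∝ λ^n e^(−λΣtᵢ). Here n = 4 and Σtᵢ = 1 + 5.1 + 8.9 + 7.5 = 22.5.
Posterior ∝ λ^4e^(−2λ) · λ^4e^(−22.5λ) = λ^8e^(−24.5λ), i.e. Gamma(9, 24.5).
Mode = (a−1)/b = 8/24.5 ≈ 0.327.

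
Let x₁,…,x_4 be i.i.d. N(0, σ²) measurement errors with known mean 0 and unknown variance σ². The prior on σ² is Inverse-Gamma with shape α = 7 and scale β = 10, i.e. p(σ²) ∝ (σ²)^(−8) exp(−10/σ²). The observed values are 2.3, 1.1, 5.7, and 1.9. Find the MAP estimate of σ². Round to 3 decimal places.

σ̂²_MAP = 3.130

Sum of squared deviations about the known mean: SS = (2.3−0)² + (1.1−0)² + (5.7−0)² + (1.9−0)² = 42.6.
The Normal likelihood contributes (σ²)^(−n/2) exp(−SS/(2σ²)), so the posterior is Inverse-Gamma(α + n/2, β + SS/2) = Inverse-Gamma(9, 31.3).
The mode of Inverse-Gamma(a, b) is b/(a+1) = 31.3/10 ≈ 3.130.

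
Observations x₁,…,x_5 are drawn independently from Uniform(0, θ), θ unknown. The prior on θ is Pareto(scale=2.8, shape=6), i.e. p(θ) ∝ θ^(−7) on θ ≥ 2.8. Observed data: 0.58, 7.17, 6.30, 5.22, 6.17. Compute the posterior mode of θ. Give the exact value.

The Uniform(0, θ) likelihood is θ^(−n) for θ ≥ max(xᵢ), zero otherwise. Here max(xᵢ) = 7.17.
Posterior ∝ θ^(−7) · θ^(−5) = θ^(−12) on θ ≥ max(2.8, 7.17) = 7.17.
This density is strictly decreasing in θ, so the posterior mode lies at the lower boundary of the support.

θ̂_MAP = 7.17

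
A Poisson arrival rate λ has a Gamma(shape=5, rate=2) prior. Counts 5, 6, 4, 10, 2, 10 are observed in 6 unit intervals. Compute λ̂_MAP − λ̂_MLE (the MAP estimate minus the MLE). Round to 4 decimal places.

MAP − MLE = -1.0417

Σxᵢ = 37. Posterior is Gamma(42, 8); MAP = (42−1)/8 = 41/8 ≈ 5.12500.
MLE = x̄ = 37/6 ≈ 6.16667.
Difference = 41/8 − 37/6 = -25/24 ≈ -1.0417.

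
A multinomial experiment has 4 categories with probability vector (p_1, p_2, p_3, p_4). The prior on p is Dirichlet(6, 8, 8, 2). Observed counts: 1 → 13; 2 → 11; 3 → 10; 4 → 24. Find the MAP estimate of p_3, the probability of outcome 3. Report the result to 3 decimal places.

MAP estimate: 0.218

The posterior is Dirichlet(αᵢ + nᵢ) = Dirichlet(19, 19, 18, 26).
For a Dirichlet(a₁,…,a_K) with all aᵢ > 1, the mode has j-th component (aⱼ − 1)/(Σaᵢ − K).
Here Σaᵢ = 82 and K = 4, so p_3 = (18 − 1)/(82 − 4) = 17/78 ≈ 0.218.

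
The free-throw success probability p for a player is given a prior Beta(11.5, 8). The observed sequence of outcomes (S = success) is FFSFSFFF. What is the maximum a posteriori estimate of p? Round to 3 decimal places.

p̂_MAP = 0.490

Prior: Beta(11.5, 8).
Data: 2 successes in 8 trials (from the sequence). The binomial likelihood contributes p^2(1−p)^6, so the posterior is Beta(11.5+2, 8+6) = Beta(13.5, 14).
For Beta(a, b) with a, b > 1 the mode is (a−1)/(a+b−2) = 12.5/25.5 ≈ 0.490.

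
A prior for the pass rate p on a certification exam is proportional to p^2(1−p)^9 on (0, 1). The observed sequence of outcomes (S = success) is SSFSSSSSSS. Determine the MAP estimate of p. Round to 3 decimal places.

The prior density ∝ p^2(1−p)^9 is the kernel of Beta(3, 10).
Data: 9 successes in 10 trials (from the sequence). The binomial likelihood contributes p^9(1−p)^1, so the posterior is Beta(3+9, 10+1) = Beta(12, 11).
For Beta(a, b) with a, b > 1 the mode is (a−1)/(a+b−2) = 11/21 ≈ 0.524.

p̂_MAP = 0.524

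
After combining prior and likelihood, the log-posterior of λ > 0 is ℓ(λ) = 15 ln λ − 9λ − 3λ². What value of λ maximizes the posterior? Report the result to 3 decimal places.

ℓ'(λ) = 15/λ − 9 − 6λ. Setting this to zero and multiplying by λ: 6λ² + 9λ − 15 = 0.
λ = (−9 + √(9² + 4·6·15)) / (2·6) = (−9 + √441) / 12 = (−9 + 21)/12 = 1.
ℓ''(λ) = −15/λ² − 6 < 0, confirming a maximum.

λ̂_MAP = 1.000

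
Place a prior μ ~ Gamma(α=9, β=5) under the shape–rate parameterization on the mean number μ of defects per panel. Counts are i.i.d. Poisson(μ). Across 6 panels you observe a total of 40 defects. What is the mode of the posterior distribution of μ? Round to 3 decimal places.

Σxᵢ = 40, n = 6.
Posterior ∝ μ^8e^(−5μ) · μ^40e^(−6μ) = μ^48e^(−11μ), i.e. Gamma(shape=49, rate=11).
The mode of a Gamma(a, b) with a ≥ 1 (shape–rate) is (a−1)/b = 48/11 ≈ 4.364.

μ̂_MAP = 4.364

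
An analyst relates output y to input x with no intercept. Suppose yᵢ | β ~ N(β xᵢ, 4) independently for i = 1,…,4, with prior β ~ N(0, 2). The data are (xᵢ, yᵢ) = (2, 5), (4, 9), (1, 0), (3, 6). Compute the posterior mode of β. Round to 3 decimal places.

β̂_MAP = 2.000

log p(β | y) = −Σ(yᵢ − βxᵢ)²/(2·4) − β²/(2·2) + const.
Setting the derivative to zero: Σxᵢ(yᵢ − βxᵢ)/4 − β/2 = 0, so β = Σxᵢyᵢ / (Σxᵢ² + σ²/τ²).
Σxᵢyᵢ = 2·5 + 4·9 + 1·0 + 3·6 = 64; Σxᵢ² = 30; σ²/τ² = 2.
β̂_MAP = 64 / (30 + 2) = 64/32 ≈ 2.000.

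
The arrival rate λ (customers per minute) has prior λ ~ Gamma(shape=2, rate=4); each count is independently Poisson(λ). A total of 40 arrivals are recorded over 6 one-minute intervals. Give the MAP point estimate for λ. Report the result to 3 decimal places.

Σxᵢ = 40, n = 6.
Posterior ∝ λe^(−4λ) · λ^40e^(−6λ) = λ^41e^(−10λ), i.e. Gamma(shape=42, rate=10).
The mode of a Gamma(a, b) with a ≥ 1 (shape–rate) is (a−1)/b = 41/10 ≈ 4.100.

λ̂_MAP = 4.100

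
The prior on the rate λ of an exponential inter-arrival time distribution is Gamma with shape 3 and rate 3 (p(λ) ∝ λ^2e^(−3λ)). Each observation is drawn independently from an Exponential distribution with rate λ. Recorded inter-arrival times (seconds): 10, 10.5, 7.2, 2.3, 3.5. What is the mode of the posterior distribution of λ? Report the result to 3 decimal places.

λ̂_MAP = 0.192

The Exponential(rate=λ) likelihood is ∝ λ^n e^(−λΣtᵢ). Here n = 5 and Σtᵢ = 10 + 10.5 + 7.2 + 2.3 + 3.5 = 33.5.
Posterior ∝ λ^2e^(−3λ) · λ^5e^(−33.5λ) = λ^7e^(−36.5λ), i.e. Gamma(8, 36.5).
Mode = (a−1)/b = 7/36.5 ≈ 0.192.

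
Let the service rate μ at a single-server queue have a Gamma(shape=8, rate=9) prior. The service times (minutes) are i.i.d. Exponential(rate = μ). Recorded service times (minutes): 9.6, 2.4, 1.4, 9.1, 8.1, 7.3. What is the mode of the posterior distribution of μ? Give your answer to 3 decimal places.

The Exponential(rate=μ) likelihood is ∝ μ^n e^(−μΣtᵢ). Here n = 6 and Σtᵢ = 9.6 + 2.4 + 1.4 + 9.1 + 8.1 + 7.3 = 37.9.
Posterior ∝ μ^7e^(−9μ) · μ^6e^(−37.9μ) = μ^13e^(−46.9μ), i.e. Gamma(14, 46.9).
Mode = (a−1)/b = 13/46.9 ≈ 0.277.

μ̂_MAP = 0.277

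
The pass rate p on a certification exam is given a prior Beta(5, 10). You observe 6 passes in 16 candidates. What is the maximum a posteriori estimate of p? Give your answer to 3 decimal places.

Prior: Beta(5, 10).
Data: 6 successes in 16 trials. The binomial likelihood contributes p^6(1−p)^10, so the posterior is Beta(5+6, 10+10) = Beta(11, 20).
For Beta(a, b) with a, b > 1 the mode is (a−1)/(a+b−2) = 10/29 ≈ 0.345.

p̂_MAP = 0.345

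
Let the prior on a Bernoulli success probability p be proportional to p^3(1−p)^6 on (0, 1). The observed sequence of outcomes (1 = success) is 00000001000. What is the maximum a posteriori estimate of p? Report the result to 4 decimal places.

p̂_MAP = 0.2000

The prior density ∝ p^3(1−p)^6 is the kernel of Beta(4, 7).
Data: 1 success in 11 trials (from the sequence). The binomial likelihood contributes p(1−p)^10, so the posterior is Beta(4+1, 7+10) = Beta(5, 17).
For Beta(a, b) with a, b > 1 the mode is (a−1)/(a+b−2) = 4/20 ≈ 0.2000.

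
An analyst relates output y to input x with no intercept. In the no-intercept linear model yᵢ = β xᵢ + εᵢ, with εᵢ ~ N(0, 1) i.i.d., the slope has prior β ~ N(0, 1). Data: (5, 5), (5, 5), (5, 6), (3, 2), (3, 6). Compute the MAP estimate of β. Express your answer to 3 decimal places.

β̂_MAP = 1.106

log p(β | y) = −Σ(yᵢ − βxᵢ)²/(2·1) − β²/(2·1) + const.
Setting the derivative to zero: Σxᵢ(yᵢ − βxᵢ)/1 − β/1 = 0, so β = Σxᵢyᵢ / (Σxᵢ² + σ²/τ²).
Σxᵢyᵢ = 5·5 + 5·5 + 5·6 + 3·2 + 3·6 = 104; Σxᵢ² = 93; σ²/τ² = 1.
β̂_MAP = 104 / (93 + 1) = 104/94 ≈ 1.106.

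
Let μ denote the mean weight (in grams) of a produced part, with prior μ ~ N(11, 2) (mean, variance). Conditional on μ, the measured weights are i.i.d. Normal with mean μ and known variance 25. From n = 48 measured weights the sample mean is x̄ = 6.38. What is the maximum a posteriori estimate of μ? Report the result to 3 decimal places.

μ̂_MAP = 7.335

n = 48, x̄ = 6.38.
For a Normal prior and Normal likelihood with known variance, the posterior is Normal; its mode equals its mean, the precision-weighted average.
Prior precision 1/σ₀² = 1/2 = 0.5; data precision n/σ² = 48/25 = 1.92.
μ̂ = (0.5·11 + 1.92·6.38) / (0.5 + 1.92) = 17.7496/2.42 = 2017/275 ≈ 7.335.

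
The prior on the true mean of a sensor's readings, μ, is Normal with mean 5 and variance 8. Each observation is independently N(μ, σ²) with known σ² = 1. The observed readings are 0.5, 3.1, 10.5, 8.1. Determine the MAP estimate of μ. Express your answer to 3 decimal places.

μ̂_MAP = 5.533

n = 4; x̄ = (0.5 + 3.1 + 10.5 + 8.1)/4 = 22.2/4 = 5.55.
For a Normal prior and Normal likelihood with known variance, the posterior is Normal; its mode equals its mean, the precision-weighted average.
Prior precision 1/σ₀² = 1/8 = 0.125; data precision n/σ² = 4/1 = 4.
μ̂ = (0.125·5 + 4·5.55) / (0.125 + 4) = 22.825/4.125 = 83/15 ≈ 5.533.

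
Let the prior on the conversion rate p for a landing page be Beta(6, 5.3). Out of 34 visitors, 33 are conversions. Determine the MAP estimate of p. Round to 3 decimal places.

p̂_MAP = 0.878

Prior: Beta(6, 5.3).
Data: 33 successes in 34 trials. The binomial likelihood contributes p^33(1−p)^1, so the posterior is Beta(6+33, 5.3+1) = Beta(39, 6.3).
For Beta(a, b) with a, b > 1 the mode is (a−1)/(a+b−2) = 38/43.3 ≈ 0.878.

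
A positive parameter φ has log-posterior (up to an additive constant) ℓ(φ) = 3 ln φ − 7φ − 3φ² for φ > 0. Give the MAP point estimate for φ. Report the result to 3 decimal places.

φ̂_MAP = 0.333

ℓ'(φ) = 3/φ − 7 − 6φ. Setting this to zero and multiplying by φ: 6φ² + 7φ − 3 = 0.
φ = (−7 + √(7² + 4·6·3)) / (2·6) = (−7 + √121) / 12 = (−7 + 11)/12 = 1/3.
ℓ''(φ) = −3/φ² − 6 < 0, confirming a maximum.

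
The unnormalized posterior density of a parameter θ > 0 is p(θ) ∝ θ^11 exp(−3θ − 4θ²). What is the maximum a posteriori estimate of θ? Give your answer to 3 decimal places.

θ̂_MAP = 1.000

ℓ'(θ) = 11/θ − 3 − 8θ. Setting this to zero and multiplying by θ: 8θ² + 3θ − 11 = 0.
θ = (−3 + √(3² + 4·8·11)) / (2·8) = (−3 + √361) / 16 = (−3 + 19)/16 = 1.
ℓ''(θ) = −11/θ² − 8 < 0, confirming a maximum.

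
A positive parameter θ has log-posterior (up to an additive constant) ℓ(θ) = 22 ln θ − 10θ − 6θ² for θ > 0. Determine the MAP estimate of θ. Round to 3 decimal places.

θ̂_MAP = 1.000

ℓ'(θ) = 22/θ − 10 − 12θ. Setting this to zero and multiplying by θ: 12θ² + 10θ − 22 = 0.
θ = (−10 + √(10² + 4·12·22)) / (2·12) = (−10 + √1156) / 24 = (−10 + 34)/24 = 1.
ℓ''(θ) = −22/θ² − 12 < 0, confirming a maximum.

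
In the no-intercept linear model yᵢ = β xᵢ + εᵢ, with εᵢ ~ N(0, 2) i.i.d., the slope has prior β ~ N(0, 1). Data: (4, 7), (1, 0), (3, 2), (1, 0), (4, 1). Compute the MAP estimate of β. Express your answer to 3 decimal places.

log p(β | y) = −Σ(yᵢ − βxᵢ)²/(2·2) − β²/(2·1) + const.
Setting the derivative to zero: Σxᵢ(yᵢ − βxᵢ)/2 − β/1 = 0, so β = Σxᵢyᵢ / (Σxᵢ² + σ²/τ²).
Σxᵢyᵢ = 4·7 + 1·0 + 3·2 + 1·0 + 4·1 = 38; Σxᵢ² = 43; σ²/τ² = 2.
β̂_MAP = 38 / (43 + 2) = 38/45 ≈ 0.844.

β̂_MAP = 0.844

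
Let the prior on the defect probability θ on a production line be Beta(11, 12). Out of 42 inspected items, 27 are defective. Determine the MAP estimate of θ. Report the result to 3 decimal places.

θ̂_MAP = 0.587

Prior: Beta(11, 12).
Data: 27 successes in 42 trials. The binomial likelihood contributes θ^27(1−θ)^15, so the posterior is Beta(11+27, 12+15) = Beta(38, 27).
For Beta(a, b) with a, b > 1 the mode is (a−1)/(a+b−2) = 37/63 ≈ 0.587.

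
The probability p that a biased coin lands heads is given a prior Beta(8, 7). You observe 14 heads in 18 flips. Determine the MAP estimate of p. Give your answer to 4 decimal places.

Prior: Beta(8, 7).
Data: 14 successes in 18 trials. The binomial likelihood contributes p^14(1−p)^4, so the posterior is Beta(8+14, 7+4) = Beta(22, 11).
For Beta(a, b) with a, b > 1 the mode is (a−1)/(a+b−2) = 21/31 ≈ 0.6774.

p̂_MAP = 0.6774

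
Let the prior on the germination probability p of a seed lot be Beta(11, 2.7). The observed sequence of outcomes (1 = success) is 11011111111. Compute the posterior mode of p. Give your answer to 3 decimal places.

p̂_MAP = 0.881

Prior: Beta(11, 2.7).
Data: 10 successes in 11 trials (from the sequence). The binomial likelihood contributes p^10(1−p)^1, so the posterior is Beta(11+10, 2.7+1) = Beta(21, 3.7).
For Beta(a, b) with a, b > 1 the mode is (a−1)/(a+b−2) = 20/22.7 ≈ 0.881.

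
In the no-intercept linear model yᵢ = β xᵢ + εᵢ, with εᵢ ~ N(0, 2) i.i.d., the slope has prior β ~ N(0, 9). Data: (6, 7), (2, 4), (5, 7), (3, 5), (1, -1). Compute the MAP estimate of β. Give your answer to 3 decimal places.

β̂_MAP = 1.316

log p(β | y) = −Σ(yᵢ − βxᵢ)²/(2·2) − β²/(2·9) + const.
Setting the derivative to zero: Σxᵢ(yᵢ − βxᵢ)/2 − β/9 = 0, so β = Σxᵢyᵢ / (Σxᵢ² + σ²/τ²).
Σxᵢyᵢ = 6·7 + 2·4 + 5·7 + 3·5 + 1·(-1) = 99; Σxᵢ² = 75; σ²/τ² = 2/9.
β̂_MAP = 99 / (75 + 2/9) = 99/(677/9) = 891/677 ≈ 1.316.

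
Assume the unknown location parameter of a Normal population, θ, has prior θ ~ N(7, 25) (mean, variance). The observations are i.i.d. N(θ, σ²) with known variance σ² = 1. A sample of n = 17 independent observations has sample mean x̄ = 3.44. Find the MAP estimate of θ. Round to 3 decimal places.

θ̂_MAP = 3.448

n = 17, x̄ = 3.44.
For a Normal prior and Normal likelihood with known variance, the posterior is Normal; its mode equals its mean, the precision-weighted average.
Prior precision 1/σ₀² = 1/25 = 0.04; data precision n/σ² = 17/1 = 17.
θ̂ = (0.04·7 + 17·3.44) / (0.04 + 17) = 58.76/17.04 = 1469/426 ≈ 3.448.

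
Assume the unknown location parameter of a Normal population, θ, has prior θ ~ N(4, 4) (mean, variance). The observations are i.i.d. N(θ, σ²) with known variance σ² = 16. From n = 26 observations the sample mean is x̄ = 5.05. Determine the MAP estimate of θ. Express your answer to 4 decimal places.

n = 26, x̄ = 5.05.
For a Normal prior and Normal likelihood with known variance, the posterior is Normal; its mode equals its mean, the precision-weighted average.
Prior precision 1/σ₀² = 1/4 = 0.25; data precision n/σ² = 26/16 = 1.625.
θ̂ = (0.25·4 + 1.625·5.05) / (0.25 + 1.625) = 9.20625/1.875 = 4.9100.

θ̂_MAP = 4.9100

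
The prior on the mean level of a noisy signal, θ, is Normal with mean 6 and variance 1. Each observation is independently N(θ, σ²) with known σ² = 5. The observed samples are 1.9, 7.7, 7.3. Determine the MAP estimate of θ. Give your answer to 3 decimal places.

θ̂_MAP = 5.863

n = 3; x̄ = (1.9 + 7.7 + 7.3)/3 = 16.9/3 = 169/30 ≈ 5.6333.
For a Normal prior and Normal likelihood with known variance, the posterior is Normal; its mode equals its mean, the precision-weighted average.
Prior precision 1/σ₀² = 1/1 = 1; data precision n/σ² = 3/5 = 0.6.
θ̂ = (1·6 + 0.6·(169/30)) / (1 + 0.6) = 9.38/1.6 = 5.8625 ≈ 5.863.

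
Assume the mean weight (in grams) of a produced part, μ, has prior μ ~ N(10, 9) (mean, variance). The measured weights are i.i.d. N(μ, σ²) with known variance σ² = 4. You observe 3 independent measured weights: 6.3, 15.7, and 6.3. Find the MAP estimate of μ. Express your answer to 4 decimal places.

μ̂_MAP = 9.5065

n = 3; x̄ = (6.3 + 15.7 + 6.3)/3 = 28.3/3 = 283/30 ≈ 9.4333.
For a Normal prior and Normal likelihood with known variance, the posterior is Normal; its mode equals its mean, the precision-weighted average.
Prior precision 1/σ₀² = 1/9; data precision n/σ² = 3/4 = 0.75.
μ̂ = ((1/9)·10 + 0.75·(283/30)) / (1/9 + 0.75) = (2947/360)/(31/36) = 2947/310 ≈ 9.5065.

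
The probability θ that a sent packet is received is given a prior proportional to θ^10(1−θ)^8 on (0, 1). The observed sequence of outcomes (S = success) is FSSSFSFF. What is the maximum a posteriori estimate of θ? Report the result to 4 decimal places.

The prior density ∝ θ^10(1−θ)^8 is the kernel of Beta(11, 9).
Data: 4 successes in 8 trials (from the sequence). The binomial likelihood contributes θ^4(1−θ)^4, so the posterior is Beta(11+4, 9+4) = Beta(15, 13).
For Beta(a, b) with a, b > 1 the mode is (a−1)/(a+b−2) = 14/26 ≈ 0.5385.

θ̂_MAP = 0.5385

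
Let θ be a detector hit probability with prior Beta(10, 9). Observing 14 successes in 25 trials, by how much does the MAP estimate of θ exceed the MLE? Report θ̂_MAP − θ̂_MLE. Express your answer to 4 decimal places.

MAP − MLE = -0.0124

Posterior is Beta(24, 20); MAP = (24−1)/(44−2) = 23/42 ≈ 0.54762.
MLE ignores the prior: θ̂_MLE = k/n = 14/25 ≈ 0.56000.
Difference = 23/42 − 14/25 = -13/1050 ≈ -0.0124.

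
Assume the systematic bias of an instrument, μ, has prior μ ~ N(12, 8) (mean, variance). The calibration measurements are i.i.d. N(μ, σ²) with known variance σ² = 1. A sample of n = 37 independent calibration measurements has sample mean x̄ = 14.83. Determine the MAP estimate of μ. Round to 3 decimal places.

μ̂_MAP = 14.820

n = 37, x̄ = 14.83.
For a Normal prior and Normal likelihood with known variance, the posterior is Normal; its mode equals its mean, the precision-weighted average.
Prior precision 1/σ₀² = 1/8 = 0.125; data precision n/σ² = 37/1 = 37.
μ̂ = (0.125·12 + 37·14.83) / (0.125 + 37) = 550.21/37.125 = 110042/7425 ≈ 14.820.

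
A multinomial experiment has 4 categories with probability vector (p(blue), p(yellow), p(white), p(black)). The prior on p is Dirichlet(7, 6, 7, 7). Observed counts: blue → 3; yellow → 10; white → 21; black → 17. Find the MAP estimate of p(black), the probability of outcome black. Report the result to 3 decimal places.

The posterior is Dirichlet(αᵢ + nᵢ) = Dirichlet(10, 16, 28, 24).
For a Dirichlet(a₁,…,a_K) with all aᵢ > 1, the mode has j-th component (aⱼ − 1)/(Σaᵢ − K).
Here Σaᵢ = 78 and K = 4, so p(black) = (24 − 1)/(78 − 4) = 23/74 ≈ 0.311.

MAP estimate of p(black) = 0.311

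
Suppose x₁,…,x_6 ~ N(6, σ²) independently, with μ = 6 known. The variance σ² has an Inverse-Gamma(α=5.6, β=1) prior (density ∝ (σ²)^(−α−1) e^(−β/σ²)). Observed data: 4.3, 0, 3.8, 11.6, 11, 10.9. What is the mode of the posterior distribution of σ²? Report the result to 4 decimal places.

Sum of squared deviations about the known mean: SS = (4.3−6)² + (0−6)² + (3.8−6)² + (11.6−6)² + (11−6)² + (10.9−6)² = 124.1.
The Normal likelihood contributes (σ²)^(−n/2) exp(−SS/(2σ²)), so the posterior is Inverse-Gamma(α + n/2, β + SS/2) = Inverse-Gamma(8.6, 63.05).
The mode of Inverse-Gamma(a, b) is b/(a+1) = 63.05/9.6 ≈ 6.5677.

σ̂²_MAP = 6.5677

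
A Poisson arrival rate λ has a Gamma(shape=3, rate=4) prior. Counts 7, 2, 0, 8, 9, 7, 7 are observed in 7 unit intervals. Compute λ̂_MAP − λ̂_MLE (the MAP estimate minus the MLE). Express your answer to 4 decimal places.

MAP − MLE = -1.8961

Σxᵢ = 40. Posterior is Gamma(43, 11); MAP = (43−1)/11 = 42/11 ≈ 3.81818.
MLE = x̄ = 40/7 ≈ 5.71429.
Difference = 42/11 − 40/7 = -146/77 ≈ -1.8961.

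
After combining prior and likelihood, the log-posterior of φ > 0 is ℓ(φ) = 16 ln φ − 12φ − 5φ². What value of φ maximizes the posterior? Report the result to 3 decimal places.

φ̂_MAP = 0.800

ℓ'(φ) = 16/φ − 12 − 10φ. Setting this to zero and multiplying by φ: 10φ² + 12φ − 16 = 0.
φ = (−12 + √(12² + 4·10·16)) / (2·10) = (−12 + √784) / 20 = (−12 + 28)/20 = 4/5.
ℓ''(φ) = −16/φ² − 10 < 0, confirming a maximum.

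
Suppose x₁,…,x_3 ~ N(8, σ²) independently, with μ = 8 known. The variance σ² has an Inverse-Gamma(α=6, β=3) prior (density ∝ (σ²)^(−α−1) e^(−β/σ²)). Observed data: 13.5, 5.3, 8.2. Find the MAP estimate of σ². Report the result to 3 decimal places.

Sum of squared deviations about the known mean: SS = (13.5−8)² + (5.3−8)² + (8.2−8)² = 37.58.
The Normal likelihood contributes (σ²)^(−n/2) exp(−SS/(2σ²)), so the posterior is Inverse-Gamma(α + n/2, β + SS/2) = Inverse-Gamma(7.5, 21.79).
The mode of Inverse-Gamma(a, b) is b/(a+1) = 21.79/8.5 ≈ 2.564.

σ̂²_MAP = 2.564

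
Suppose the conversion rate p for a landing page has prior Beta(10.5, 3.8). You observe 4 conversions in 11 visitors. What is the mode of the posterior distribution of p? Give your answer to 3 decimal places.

Prior: Beta(10.5, 3.8).
Data: 4 successes in 11 trials. The binomial likelihood contributes p^4(1−p)^7, so the posterior is Beta(10.5+4, 3.8+7) = Beta(14.5, 10.8).
For Beta(a, b) with a, b > 1 the mode is (a−1)/(a+b−2) = 13.5/23.3 ≈ 0.579.

p̂_MAP = 0.579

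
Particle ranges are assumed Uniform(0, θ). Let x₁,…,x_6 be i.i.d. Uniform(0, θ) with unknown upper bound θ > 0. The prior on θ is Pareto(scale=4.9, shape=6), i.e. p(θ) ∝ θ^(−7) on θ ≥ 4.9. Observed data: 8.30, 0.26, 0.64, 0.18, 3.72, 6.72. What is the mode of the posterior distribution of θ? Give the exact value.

θ̂_MAP = 8.30

The Uniform(0, θ) likelihood is θ^(−n) for θ ≥ max(xᵢ), zero otherwise. Here max(xᵢ) = 8.30.
Posterior ∝ θ^(−7) · θ^(−6) = θ^(−13) on θ ≥ max(4.9, 8.30) = 8.30.
This density is strictly decreasing in θ, so the posterior mode lies at the lower boundary of the support.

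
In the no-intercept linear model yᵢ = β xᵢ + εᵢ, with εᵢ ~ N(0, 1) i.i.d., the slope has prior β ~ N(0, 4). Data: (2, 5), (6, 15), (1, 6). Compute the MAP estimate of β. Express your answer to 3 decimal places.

log p(β | y) = −Σ(yᵢ − βxᵢ)²/(2·1) − β²/(2·4) + const.
Setting the derivative to zero: Σxᵢ(yᵢ − βxᵢ)/1 − β/4 = 0, so β = Σxᵢyᵢ / (Σxᵢ² + σ²/τ²).
Σxᵢyᵢ = 2·5 + 6·15 + 1·6 = 106; Σxᵢ² = 41; σ²/τ² = 0.25.
β̂_MAP = 106 / (41 + 0.25) = 106/41.25 ≈ 2.570.

β̂_MAP = 2.570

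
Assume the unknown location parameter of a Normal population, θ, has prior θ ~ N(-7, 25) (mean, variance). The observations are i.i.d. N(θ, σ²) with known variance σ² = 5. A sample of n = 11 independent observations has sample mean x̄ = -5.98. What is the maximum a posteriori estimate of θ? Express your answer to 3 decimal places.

n = 11, x̄ = -5.98.
For a Normal prior and Normal likelihood with known variance, the posterior is Normal; its mode equals its mean, the precision-weighted average.
Prior precision 1/σ₀² = 1/25 = 0.04; data precision n/σ² = 11/5 = 2.2.
θ̂ = (0.04·(-7) + 2.2·(-5.98)) / (0.04 + 2.2) = (-13.436)/2.24 = -3359/560 ≈ -5.998.

θ̂_MAP = -5.998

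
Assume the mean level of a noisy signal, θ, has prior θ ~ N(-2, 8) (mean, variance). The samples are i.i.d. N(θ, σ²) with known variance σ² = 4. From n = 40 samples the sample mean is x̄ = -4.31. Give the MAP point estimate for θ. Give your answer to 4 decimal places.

n = 40, x̄ = -4.31.
For a Normal prior and Normal likelihood with known variance, the posterior is Normal; its mode equals its mean, the precision-weighted average.
Prior precision 1/σ₀² = 1/8 = 0.125; data precision n/σ² = 40/4 = 10.
θ̂ = (0.125·(-2) + 10·(-4.31)) / (0.125 + 10) = (-43.35)/10.125 = -578/135 ≈ -4.2815.

θ̂_MAP = -4.2815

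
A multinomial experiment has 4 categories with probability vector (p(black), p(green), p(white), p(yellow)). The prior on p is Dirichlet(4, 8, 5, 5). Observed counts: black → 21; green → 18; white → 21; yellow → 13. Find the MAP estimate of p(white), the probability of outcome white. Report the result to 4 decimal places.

MAP estimate of p(white) = 0.2747

The posterior is Dirichlet(αᵢ + nᵢ) = Dirichlet(25, 26, 26, 18).
For a Dirichlet(a₁,…,a_K) with all aᵢ > 1, the mode has j-th component (aⱼ − 1)/(Σaᵢ − K).
Here Σaᵢ = 95 and K = 4, so p(white) = (26 − 1)/(95 − 4) = 25/91 ≈ 0.2747.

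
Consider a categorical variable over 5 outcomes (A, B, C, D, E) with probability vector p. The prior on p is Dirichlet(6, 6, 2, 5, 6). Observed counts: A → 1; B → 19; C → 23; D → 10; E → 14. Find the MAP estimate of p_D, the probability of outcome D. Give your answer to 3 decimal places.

The posterior is Dirichlet(αᵢ + nᵢ) = Dirichlet(7, 25, 25, 15, 20).
For a Dirichlet(a₁,…,a_K) with all aᵢ > 1, the mode has j-th component (aⱼ − 1)/(Σaᵢ − K).
Here Σaᵢ = 92 and K = 5, so p_D = (15 − 1)/(92 − 5) = 14/87 ≈ 0.161.

MAP estimate of p_D = 0.161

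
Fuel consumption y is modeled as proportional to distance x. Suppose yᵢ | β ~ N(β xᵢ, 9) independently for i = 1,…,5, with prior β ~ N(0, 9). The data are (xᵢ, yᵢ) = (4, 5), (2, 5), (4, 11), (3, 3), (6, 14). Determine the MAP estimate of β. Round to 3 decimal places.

β̂_MAP = 2.037

log p(β | y) = −Σ(yᵢ − βxᵢ)²/(2·9) − β²/(2·9) + const.
Setting the derivative to zero: Σxᵢ(yᵢ − βxᵢ)/9 − β/9 = 0, so β = Σxᵢyᵢ / (Σxᵢ² + σ²/τ²).
Σxᵢyᵢ = 4·5 + 2·5 + 4·11 + 3·3 + 6·14 = 167; Σxᵢ² = 81; σ²/τ² = 1.
β̂_MAP = 167 / (81 + 1) = 167/82 ≈ 2.037.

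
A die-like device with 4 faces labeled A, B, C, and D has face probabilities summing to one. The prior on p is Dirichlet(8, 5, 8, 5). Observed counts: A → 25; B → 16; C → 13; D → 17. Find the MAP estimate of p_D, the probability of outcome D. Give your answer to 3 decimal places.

The posterior is Dirichlet(αᵢ + nᵢ) = Dirichlet(33, 21, 21, 22).
For a Dirichlet(a₁,…,a_K) with all aᵢ > 1, the mode has j-th component (aⱼ − 1)/(Σaᵢ − K).
Here Σaᵢ = 97 and K = 4, so p_D = (22 − 1)/(97 − 4) = 21/93 ≈ 0.226.

MAP estimate of p_D = 0.226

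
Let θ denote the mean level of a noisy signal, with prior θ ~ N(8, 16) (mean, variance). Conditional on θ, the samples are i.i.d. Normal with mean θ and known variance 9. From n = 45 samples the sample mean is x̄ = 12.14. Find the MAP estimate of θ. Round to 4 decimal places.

n = 45, x̄ = 12.14.
For a Normal prior and Normal likelihood with known variance, the posterior is Normal; its mode equals its mean, the precision-weighted average.
Prior precision 1/σ₀² = 1/16 = 0.0625; data precision n/σ² = 45/9 = 5.
θ̂ = (0.0625·8 + 5·12.14) / (0.0625 + 5) = 61.2/5.0625 = 544/45 ≈ 12.0889.

θ̂_MAP = 12.0889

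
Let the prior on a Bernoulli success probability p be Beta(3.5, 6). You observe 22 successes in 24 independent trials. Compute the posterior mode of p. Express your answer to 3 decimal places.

Prior: Beta(3.5, 6).
Data: 22 successes in 24 trials. The binomial likelihood contributes p^22(1−p)^2, so the posterior is Beta(3.5+22, 6+2) = Beta(25.5, 8).
For Beta(a, b) with a, b > 1 the mode is (a−1)/(a+b−2) = 24.5/31.5 ≈ 0.778.

p̂_MAP = 0.778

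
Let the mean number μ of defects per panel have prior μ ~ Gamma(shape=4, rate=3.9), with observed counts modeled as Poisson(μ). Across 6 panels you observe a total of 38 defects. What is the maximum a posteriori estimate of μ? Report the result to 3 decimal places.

Σxᵢ = 38, n = 6.
Posterior ∝ μ^3e^(−3.9μ) · μ^38e^(−6μ) = μ^41e^(−9.9μ), i.e. Gamma(shape=42, rate=9.9).
The mode of a Gamma(a, b) with a ≥ 1 (shape–rate) is (a−1)/b = 41/9.9 ≈ 4.141.

μ̂_MAP = 4.141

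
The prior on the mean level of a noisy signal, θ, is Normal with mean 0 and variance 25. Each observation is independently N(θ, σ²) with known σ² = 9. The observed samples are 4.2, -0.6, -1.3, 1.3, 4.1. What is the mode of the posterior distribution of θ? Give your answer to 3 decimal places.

θ̂_MAP = 1.437

n = 5; x̄ = (4.2 + (-0.6) + (-1.3) + 1.3 + 4.1)/5 = 7.7/5 = 1.54.
For a Normal prior and Normal likelihood with known variance, the posterior is Normal; its mode equals its mean, the precision-weighted average.
Prior precision 1/σ₀² = 1/25 = 0.04; data precision n/σ² = 5/9.
θ̂ = (0.04·0 + (5/9)·1.54) / (0.04 + 5/9) = (77/90)/(134/225) = 385/268 ≈ 1.437.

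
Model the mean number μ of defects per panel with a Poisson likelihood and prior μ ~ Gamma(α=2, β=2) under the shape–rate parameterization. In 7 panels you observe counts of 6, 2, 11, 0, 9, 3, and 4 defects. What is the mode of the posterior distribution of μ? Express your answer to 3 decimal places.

Σxᵢ = 6+2+11+0+9+3+4 = 35, with n = 7.
Posterior ∝ μe^(−2μ) · μ^35e^(−7μ) = μ^36e^(−9μ), i.e. Gamma(shape=37, rate=9).
The mode of a Gamma(a, b) with a ≥ 1 (shape–rate) is (a−1)/b = 36/9 ≈ 4.000.

μ̂_MAP = 4.000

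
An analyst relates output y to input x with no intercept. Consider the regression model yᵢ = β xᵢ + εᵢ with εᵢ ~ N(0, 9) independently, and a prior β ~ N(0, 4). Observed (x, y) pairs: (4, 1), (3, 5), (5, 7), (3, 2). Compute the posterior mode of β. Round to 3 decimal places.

log p(β | y) = −Σ(yᵢ − βxᵢ)²/(2·9) − β²/(2·4) + const.
Setting the derivative to zero: Σxᵢ(yᵢ − βxᵢ)/9 − β/4 = 0, so β = Σxᵢyᵢ / (Σxᵢ² + σ²/τ²).
Σxᵢyᵢ = 4·1 + 3·5 + 5·7 + 3·2 = 60; Σxᵢ² = 59; σ²/τ² = 2.25.
β̂_MAP = 60 / (59 + 2.25) = 60/61.25 ≈ 0.980.

β̂_MAP = 0.980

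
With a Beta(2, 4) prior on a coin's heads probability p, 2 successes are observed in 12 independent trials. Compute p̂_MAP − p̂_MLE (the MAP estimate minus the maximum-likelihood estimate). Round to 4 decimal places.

MAP − MLE = 0.0208

Posterior is Beta(4, 14); MAP = (4−1)/(18−2) = 3/16 ≈ 0.18750.
MLE ignores the prior: p̂_MLE = k/n = 2/12 ≈ 0.16667.
Difference = 3/16 − 2/12 = 1/48 ≈ 0.0208.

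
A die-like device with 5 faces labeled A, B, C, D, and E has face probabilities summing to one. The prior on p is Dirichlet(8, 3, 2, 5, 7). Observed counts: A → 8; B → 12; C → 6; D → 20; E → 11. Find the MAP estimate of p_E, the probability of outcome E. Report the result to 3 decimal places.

MAP estimate of p_E = 0.221

The posterior is Dirichlet(αᵢ + nᵢ) = Dirichlet(16, 15, 8, 25, 18).
For a Dirichlet(a₁,…,a_K) with all aᵢ > 1, the mode has j-th component (aⱼ − 1)/(Σaᵢ − K).
Here Σaᵢ = 82 and K = 5, so p_E = (18 − 1)/(82 − 5) = 17/77 ≈ 0.221.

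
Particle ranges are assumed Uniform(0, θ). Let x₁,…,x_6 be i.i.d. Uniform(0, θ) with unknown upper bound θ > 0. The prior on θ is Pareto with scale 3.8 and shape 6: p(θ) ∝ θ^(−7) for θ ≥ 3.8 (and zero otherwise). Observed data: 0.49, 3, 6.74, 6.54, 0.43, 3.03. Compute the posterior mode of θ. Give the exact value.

θ̂_MAP = 6.74

The Uniform(0, θ) likelihood is θ^(−n) for θ ≥ max(xᵢ), zero otherwise. Here max(xᵢ) = 6.74.
Posterior ∝ θ^(−7) · θ^(−6) = θ^(−13) on θ ≥ max(3.8, 6.74) = 6.74.
This density is strictly decreasing in θ, so the posterior mode lies at the lower boundary of the support.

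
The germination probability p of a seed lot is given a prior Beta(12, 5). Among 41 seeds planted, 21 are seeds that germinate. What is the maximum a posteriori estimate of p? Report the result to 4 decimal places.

p̂_MAP = 0.5714

Prior: Beta(12, 5).
Data: 21 successes in 41 trials. The binomial likelihood contributes p^21(1−p)^20, so the posterior is Beta(12+21, 5+20) = Beta(33, 25).
For Beta(a, b) with a, b > 1 the mode is (a−1)/(a+b−2) = 32/56 ≈ 0.5714.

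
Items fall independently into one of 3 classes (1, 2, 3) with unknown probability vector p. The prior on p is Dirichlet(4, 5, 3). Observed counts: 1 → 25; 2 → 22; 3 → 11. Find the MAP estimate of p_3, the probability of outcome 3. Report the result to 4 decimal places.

The posterior is Dirichlet(αᵢ + nᵢ) = Dirichlet(29, 27, 14).
For a Dirichlet(a₁,…,a_K) with all aᵢ > 1, the mode has j-th component (aⱼ − 1)/(Σaᵢ − K).
Here Σaᵢ = 70 and K = 3, so p_3 = (14 − 1)/(70 − 3) = 13/67 ≈ 0.1940.

MAP estimate: 0.1940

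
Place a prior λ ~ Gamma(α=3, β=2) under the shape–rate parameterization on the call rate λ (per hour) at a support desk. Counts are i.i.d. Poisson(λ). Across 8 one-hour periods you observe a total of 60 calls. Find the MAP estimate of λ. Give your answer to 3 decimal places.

Σxᵢ = 60, n = 8.
Posterior ∝ λ^2e^(−2λ) · λ^60e^(−8λ) = λ^62e^(−10λ), i.e. Gamma(shape=63, rate=10).
The mode of a Gamma(a, b) with a ≥ 1 (shape–rate) is (a−1)/b = 62/10 ≈ 6.200.

λ̂_MAP = 6.200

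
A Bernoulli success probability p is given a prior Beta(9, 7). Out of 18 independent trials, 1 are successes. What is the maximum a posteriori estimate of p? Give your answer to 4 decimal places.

Prior: Beta(9, 7).
Data: 1 success in 18 trials. The binomial likelihood contributes p(1−p)^17, so the posterior is Beta(9+1, 7+17) = Beta(10, 24).
For Beta(a, b) with a, b > 1 the mode is (a−1)/(a+b−2) = 9/32 ≈ 0.2813.

p̂_MAP = 0.2813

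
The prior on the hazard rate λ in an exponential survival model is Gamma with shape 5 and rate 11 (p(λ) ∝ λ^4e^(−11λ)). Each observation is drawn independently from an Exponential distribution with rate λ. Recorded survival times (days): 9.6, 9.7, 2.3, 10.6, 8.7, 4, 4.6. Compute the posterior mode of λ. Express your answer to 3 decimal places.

The Exponential(rate=λ) likelihood is ∝ λ^n e^(−λΣtᵢ). Here n = 7 and Σtᵢ = 9.6 + 9.7 + 2.3 + 10.6 + 8.7 + 4 + 4.6 = 49.5.
Posterior ∝ λ^4e^(−11λ) · λ^7e^(−49.5λ) = λ^11e^(−60.5λ), i.e. Gamma(12, 60.5).
Mode = (a−1)/b = 11/60.5 ≈ 0.182.

λ̂_MAP = 0.182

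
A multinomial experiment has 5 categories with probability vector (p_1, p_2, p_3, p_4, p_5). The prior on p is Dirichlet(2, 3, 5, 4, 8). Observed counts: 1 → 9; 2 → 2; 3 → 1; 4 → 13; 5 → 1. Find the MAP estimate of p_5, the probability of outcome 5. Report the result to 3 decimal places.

MAP estimate: 0.186

The posterior is Dirichlet(αᵢ + nᵢ) = Dirichlet(11, 5, 6, 17, 9).
For a Dirichlet(a₁,…,a_K) with all aᵢ > 1, the mode has j-th component (aⱼ − 1)/(Σaᵢ − K).
Here Σaᵢ = 48 and K = 5, so p_5 = (9 − 1)/(48 − 5) = 8/43 ≈ 0.186.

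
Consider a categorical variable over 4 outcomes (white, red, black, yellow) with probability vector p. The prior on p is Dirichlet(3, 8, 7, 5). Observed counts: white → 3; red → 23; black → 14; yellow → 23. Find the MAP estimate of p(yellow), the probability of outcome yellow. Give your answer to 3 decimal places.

The posterior is Dirichlet(αᵢ + nᵢ) = Dirichlet(6, 31, 21, 28).
For a Dirichlet(a₁,…,a_K) with all aᵢ > 1, the mode has j-th component (aⱼ − 1)/(Σaᵢ − K).
Here Σaᵢ = 86 and K = 4, so p(yellow) = (28 − 1)/(86 − 4) = 27/82 ≈ 0.329.

MAP estimate of p(yellow) = 0.329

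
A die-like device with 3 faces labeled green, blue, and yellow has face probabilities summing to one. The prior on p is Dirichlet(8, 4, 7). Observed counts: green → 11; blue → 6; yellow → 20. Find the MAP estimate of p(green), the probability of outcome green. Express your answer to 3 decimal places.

The posterior is Dirichlet(αᵢ + nᵢ) = Dirichlet(19, 10, 27).
For a Dirichlet(a₁,…,a_K) with all aᵢ > 1, the mode has j-th component (aⱼ − 1)/(Σaᵢ − K).
Here Σaᵢ = 56 and K = 3, so p(green) = (19 − 1)/(56 − 3) = 18/53 ≈ 0.340.

MAP estimate of p(green) = 0.340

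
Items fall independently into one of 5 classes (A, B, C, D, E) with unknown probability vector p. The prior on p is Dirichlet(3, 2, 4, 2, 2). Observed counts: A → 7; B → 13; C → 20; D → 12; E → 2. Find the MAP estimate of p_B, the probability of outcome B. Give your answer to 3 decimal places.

MAP estimate of p_B = 0.226

The posterior is Dirichlet(αᵢ + nᵢ) = Dirichlet(10, 15, 24, 14, 4).
For a Dirichlet(a₁,…,a_K) with all aᵢ > 1, the mode has j-th component (aⱼ − 1)/(Σaᵢ − K).
Here Σaᵢ = 67 and K = 5, so p_B = (15 − 1)/(67 − 5) = 14/62 ≈ 0.226.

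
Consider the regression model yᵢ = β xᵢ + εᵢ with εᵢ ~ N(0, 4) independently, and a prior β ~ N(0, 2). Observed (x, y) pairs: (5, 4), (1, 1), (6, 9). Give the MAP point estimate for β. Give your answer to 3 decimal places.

log p(β | y) = −Σ(yᵢ − βxᵢ)²/(2·4) − β²/(2·2) + const.
Setting the derivative to zero: Σxᵢ(yᵢ − βxᵢ)/4 − β/2 = 0, so β = Σxᵢyᵢ / (Σxᵢ² + σ²/τ²).
Σxᵢyᵢ = 5·4 + 1·1 + 6·9 = 75; Σxᵢ² = 62; σ²/τ² = 2.
β̂_MAP = 75 / (62 + 2) = 75/64 ≈ 1.172.

β̂_MAP = 1.172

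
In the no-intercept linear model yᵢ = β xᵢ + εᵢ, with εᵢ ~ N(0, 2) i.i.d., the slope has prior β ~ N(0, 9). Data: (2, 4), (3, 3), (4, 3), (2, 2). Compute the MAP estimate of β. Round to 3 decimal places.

β̂_MAP = 0.993

log p(β | y) = −Σ(yᵢ − βxᵢ)²/(2·2) − β²/(2·9) + const.
Setting the derivative to zero: Σxᵢ(yᵢ − βxᵢ)/2 − β/9 = 0, so β = Σxᵢyᵢ / (Σxᵢ² + σ²/τ²).
Σxᵢyᵢ = 2·4 + 3·3 + 4·3 + 2·2 = 33; Σxᵢ² = 33; σ²/τ² = 2/9.
β̂_MAP = 33 / (33 + 2/9) = 33/(299/9) = 297/299 ≈ 0.993.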